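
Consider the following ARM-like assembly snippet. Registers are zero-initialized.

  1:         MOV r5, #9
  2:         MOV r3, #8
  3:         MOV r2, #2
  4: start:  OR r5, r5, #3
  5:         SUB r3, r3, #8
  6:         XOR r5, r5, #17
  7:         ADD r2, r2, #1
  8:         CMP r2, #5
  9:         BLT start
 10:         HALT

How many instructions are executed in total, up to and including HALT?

22

r5=9
r3=8
r2=2
r5=9|3=11
r3=8-8=0
r5=11^17=26
r2=2+1=3
CMP r2, #5  (cmp 3,5)
BLT start: taken
r5=26|3=27
r3=0-8=-8
r5=27^17=10
r2=3+1=4
CMP r2, #5  (cmp 4,5)
BLT start: taken
r5=10|3=11
r3=(-8)-8=-16
r5=11^17=26
r2=4+1=5
CMP r2, #5  (cmp 5,5)
BLT start: not taken
halt.
Total executed instructions: 22.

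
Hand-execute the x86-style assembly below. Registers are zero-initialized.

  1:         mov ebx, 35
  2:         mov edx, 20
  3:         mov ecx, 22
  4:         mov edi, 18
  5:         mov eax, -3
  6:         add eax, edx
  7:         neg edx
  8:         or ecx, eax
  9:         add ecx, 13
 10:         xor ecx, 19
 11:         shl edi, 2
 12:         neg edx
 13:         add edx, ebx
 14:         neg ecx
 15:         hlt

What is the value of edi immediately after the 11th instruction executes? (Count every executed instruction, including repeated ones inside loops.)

72

mov ebx, 35 → ebx=35
mov edx, 20 → edx=20
mov ecx, 22 → ecx=22
mov edi, 18 → edi=18
mov eax, -3 → eax=-3
add eax, edx → eax=(-3)+20=17
neg edx → edx=-(20)=-20
or ecx, eax → ecx=22|17=23
add ecx, 13 → ecx=23+13=36
xor ecx, 19 → ecx=36^19=55
shl edi, 2 → edi=18<<2=72
After step 11: edi = 72.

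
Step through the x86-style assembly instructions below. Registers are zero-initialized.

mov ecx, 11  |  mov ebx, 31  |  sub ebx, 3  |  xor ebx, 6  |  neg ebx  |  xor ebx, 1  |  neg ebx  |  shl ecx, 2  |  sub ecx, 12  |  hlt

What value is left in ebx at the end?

after mov ecx, 11: ecx=11
after mov ebx, 31: ebx=31
after sub ebx, 3: ebx=31-3=28
after xor ebx, 6: ebx=28^6=26
after neg ebx: ebx=-(26)=-26
after xor ebx, 1: ebx=(-26)^1=-25
after neg ebx: ebx=-(-25)=25
after shl ecx, 2: ecx=11<<2=44
after sub ecx, 12: ecx=44-12=32
halt.

25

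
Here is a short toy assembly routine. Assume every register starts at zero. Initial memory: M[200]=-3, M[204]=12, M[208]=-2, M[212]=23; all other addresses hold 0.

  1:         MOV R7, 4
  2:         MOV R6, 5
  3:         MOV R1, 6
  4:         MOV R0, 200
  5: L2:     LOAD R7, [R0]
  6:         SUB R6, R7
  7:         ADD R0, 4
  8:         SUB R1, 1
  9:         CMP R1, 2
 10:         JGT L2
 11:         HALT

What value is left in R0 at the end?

216

after MOV R7, 4: R7=4
after MOV R6, 5: R6=5
after MOV R1, 6: R1=6
after MOV R0, 200: R0=200
after LOAD R7, [R0]: R7=M[200]=-3
after SUB R6, R7: R6=5-(-3)=8
after ADD R0, 4: R0=200+4=204
after SUB R1, 1: R1=6-1=5
CMP R1, 2  (cmp 5,2)
JGT L2: taken
after LOAD R7, [R0]: R7=M[204]=12
after SUB R6, R7: R6=8-12=-4
after ADD R0, 4: R0=204+4=208
after SUB R1, 1: R1=5-1=4
CMP R1, 2  (cmp 4,2)
JGT L2: taken
after LOAD R7, [R0]: R7=M[208]=-2
after SUB R6, R7: R6=(-4)-(-2)=-2
after ADD R0, 4: R0=208+4=212
after SUB R1, 1: R1=4-1=3
CMP R1, 2  (cmp 3,2)
JGT L2: taken
after LOAD R7, [R0]: R7=M[212]=23
after SUB R6, R7: R6=(-2)-23=-25
after ADD R0, 4: R0=212+4=216
after SUB R1, 1: R1=3-1=2
CMP R1, 2  (cmp 2,2)
JGT L2: not taken
halt.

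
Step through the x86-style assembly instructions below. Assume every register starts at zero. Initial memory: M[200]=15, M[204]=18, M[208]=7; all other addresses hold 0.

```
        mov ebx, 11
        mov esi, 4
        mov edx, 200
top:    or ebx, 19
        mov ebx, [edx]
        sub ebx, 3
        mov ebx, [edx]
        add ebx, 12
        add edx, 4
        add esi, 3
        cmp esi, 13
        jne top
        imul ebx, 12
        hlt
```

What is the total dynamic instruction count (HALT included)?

32

ebx=11
esi=4
edx=200
ebx=11|19=27
ebx=M[200]=15
ebx=15-3=12
ebx=M[200]=15
ebx=15+12=27
edx=200+4=204
esi=4+3=7
cmp esi, 13  (cmp 7,13)
jne top: taken
ebx=27|19=27
ebx=M[204]=18
ebx=18-3=15
ebx=M[204]=18
ebx=18+12=30
edx=204+4=208
esi=7+3=10
cmp esi, 13  (cmp 10,13)
jne top: taken
ebx=30|19=31
ebx=M[208]=7
ebx=7-3=4
ebx=M[208]=7
ebx=7+12=19
edx=208+4=212
esi=10+3=13
cmp esi, 13  (cmp 13,13)
jne top: not taken
ebx=19*12=228
halt.
Total executed instructions: 32.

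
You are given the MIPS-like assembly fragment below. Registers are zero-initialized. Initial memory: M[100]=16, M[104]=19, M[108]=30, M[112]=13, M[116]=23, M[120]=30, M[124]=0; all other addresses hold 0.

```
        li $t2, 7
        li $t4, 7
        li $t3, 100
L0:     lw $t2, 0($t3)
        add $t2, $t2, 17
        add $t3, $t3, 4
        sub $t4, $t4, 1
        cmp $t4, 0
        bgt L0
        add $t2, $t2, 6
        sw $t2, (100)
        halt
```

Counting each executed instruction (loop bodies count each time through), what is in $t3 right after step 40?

after li $t2, 7: $t2=7
after li $t4, 7: $t4=7
after li $t3, 100: $t3=100
after lw $t2, 0($t3): $t2=M[100]=16
after add $t2, $t2, 17: $t2=16+17=33
after add $t3, $t3, 4: $t3=100+4=104
after sub $t4, $t4, 1: $t4=7-1=6
cmp $t4, 0  (cmp 6,0)
bgt L0: taken
after lw $t2, 0($t3): $t2=M[104]=19
after add $t2, $t2, 17: $t2=19+17=36
after add $t3, $t3, 4: $t3=104+4=108
after sub $t4, $t4, 1: $t4=6-1=5
cmp $t4, 0  (cmp 5,0)
bgt L0: taken
after lw $t2, 0($t3): $t2=M[108]=30
after add $t2, $t2, 17: $t2=30+17=47
after add $t3, $t3, 4: $t3=108+4=112
after sub $t4, $t4, 1: $t4=5-1=4
cmp $t4, 0  (cmp 4,0)
bgt L0: taken
after lw $t2, 0($t3): $t2=M[112]=13
after add $t2, $t2, 17: $t2=13+17=30
after add $t3, $t3, 4: $t3=112+4=116
after sub $t4, $t4, 1: $t4=4-1=3
cmp $t4, 0  (cmp 3,0)
bgt L0: taken
after lw $t2, 0($t3): $t2=M[116]=23
after add $t2, $t2, 17: $t2=23+17=40
after add $t3, $t3, 4: $t3=116+4=120
after sub $t4, $t4, 1: $t4=3-1=2
cmp $t4, 0  (cmp 2,0)
bgt L0: taken
after lw $t2, 0($t3): $t2=M[120]=30
after add $t2, $t2, 17: $t2=30+17=47
after add $t3, $t3, 4: $t3=120+4=124
after sub $t4, $t4, 1: $t4=2-1=1
cmp $t4, 0  (cmp 1,0)
bgt L0: taken
after lw $t2, 0($t3): $t2=M[124]=0
After step 40: $t3 = 124.

124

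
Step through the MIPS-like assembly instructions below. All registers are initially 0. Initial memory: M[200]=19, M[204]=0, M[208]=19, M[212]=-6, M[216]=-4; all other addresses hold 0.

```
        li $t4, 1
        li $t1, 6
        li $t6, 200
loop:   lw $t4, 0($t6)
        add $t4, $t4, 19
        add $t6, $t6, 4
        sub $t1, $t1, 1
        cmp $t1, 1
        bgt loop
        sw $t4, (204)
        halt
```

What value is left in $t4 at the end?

15

$t4=1
$t1=6
$t6=200
$t4=M[200]=19
$t4=19+19=38
$t6=200+4=204
$t1=6-1=5
cmp $t1, 1  (cmp 5,1)
bgt loop: taken
$t4=M[204]=0
$t4=0+19=19
$t6=204+4=208
$t1=5-1=4
cmp $t1, 1  (cmp 4,1)
bgt loop: taken
$t4=M[208]=19
$t4=19+19=38
$t6=208+4=212
$t1=4-1=3
cmp $t1, 1  (cmp 3,1)
bgt loop: taken
$t4=M[212]=-6
$t4=(-6)+19=13
$t6=212+4=216
$t1=3-1=2
cmp $t1, 1  (cmp 2,1)
bgt loop: taken
$t4=M[216]=-4
$t4=(-4)+19=15
$t6=216+4=220
$t1=2-1=1
cmp $t1, 1  (cmp 1,1)
bgt loop: not taken
sw $t4, (204) → M[204]=15
halt.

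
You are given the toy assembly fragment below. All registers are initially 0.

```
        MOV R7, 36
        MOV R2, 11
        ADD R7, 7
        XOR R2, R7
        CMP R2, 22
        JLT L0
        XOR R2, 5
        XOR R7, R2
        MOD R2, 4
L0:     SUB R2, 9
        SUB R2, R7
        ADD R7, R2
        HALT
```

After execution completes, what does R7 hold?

-8

after MOV R7, 36: R7=36
after MOV R2, 11: R2=11
after ADD R7, 7: R7=36+7=43
after XOR R2, R7: R2=11^43=32
CMP R2, 22  (cmp 32,22)
JLT L0: not taken
after XOR R2, 5: R2=32^5=37
after XOR R7, R2: R7=43^37=14
after MOD R2, 4: R2=37%4=1
after SUB R2, 9: R2=1-9=-8
after SUB R2, R7: R2=(-8)-14=-22
after ADD R7, R2: R7=14+(-22)=-8
halt.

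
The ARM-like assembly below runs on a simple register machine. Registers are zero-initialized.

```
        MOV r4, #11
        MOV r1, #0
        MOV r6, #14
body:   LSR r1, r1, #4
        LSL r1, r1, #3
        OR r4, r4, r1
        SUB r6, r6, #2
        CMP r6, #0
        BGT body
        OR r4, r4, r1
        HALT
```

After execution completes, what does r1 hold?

r4=11
r1=0
r6=14
r1=0>>4=0
r1=0<<3=0
r4=11|0=11
r6=14-2=12
CMP r6, #0  (cmp 12,0)
BGT body: taken
r1=0>>4=0
r1=0<<3=0
r4=11|0=11
r6=12-2=10
CMP r6, #0  (cmp 10,0)
BGT body: taken
r1=0>>4=0
r1=0<<3=0
r4=11|0=11
r6=10-2=8
CMP r6, #0  (cmp 8,0)
BGT body: taken
r1=0>>4=0
r1=0<<3=0
r4=11|0=11
r6=8-2=6
CMP r6, #0  (cmp 6,0)
BGT body: taken
r1=0>>4=0
r1=0<<3=0
r4=11|0=11
r6=6-2=4
CMP r6, #0  (cmp 4,0)
BGT body: taken
r1=0>>4=0
r1=0<<3=0
r4=11|0=11
r6=4-2=2
CMP r6, #0  (cmp 2,0)
BGT body: taken
r1=0>>4=0
r1=0<<3=0
r4=11|0=11
r6=2-2=0
CMP r6, #0  (cmp 0,0)
BGT body: not taken
r4=11|0=11
halt.

0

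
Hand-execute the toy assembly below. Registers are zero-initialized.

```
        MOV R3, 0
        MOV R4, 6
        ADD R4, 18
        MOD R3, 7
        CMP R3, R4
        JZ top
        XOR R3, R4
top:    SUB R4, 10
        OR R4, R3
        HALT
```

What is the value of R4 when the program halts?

30

after MOV R3, 0: R3=0
after MOV R4, 6: R4=6
after ADD R4, 18: R4=6+18=24
after MOD R3, 7: R3=0%7=0
CMP R3, R4  (cmp 0,24)
JZ top: not taken
after XOR R3, R4: R3=0^24=24
after SUB R4, 10: R4=24-10=14
after OR R4, R3: R4=14|24=30
halt.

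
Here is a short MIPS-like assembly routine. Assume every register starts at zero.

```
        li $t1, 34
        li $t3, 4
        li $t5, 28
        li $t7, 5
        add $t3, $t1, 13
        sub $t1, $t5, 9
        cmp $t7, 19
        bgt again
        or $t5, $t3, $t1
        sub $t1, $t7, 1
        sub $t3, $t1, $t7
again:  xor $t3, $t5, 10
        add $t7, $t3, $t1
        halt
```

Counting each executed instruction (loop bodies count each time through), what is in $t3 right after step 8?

after li $t1, 34: $t1=34
after li $t3, 4: $t3=4
after li $t5, 28: $t5=28
after li $t7, 5: $t7=5
after add $t3, $t1, 13: $t3=34+13=47
after sub $t1, $t5, 9: $t1=28-9=19
cmp $t7, 19  (cmp 5,19)
bgt again: not taken
After step 8: $t3 = 47.

47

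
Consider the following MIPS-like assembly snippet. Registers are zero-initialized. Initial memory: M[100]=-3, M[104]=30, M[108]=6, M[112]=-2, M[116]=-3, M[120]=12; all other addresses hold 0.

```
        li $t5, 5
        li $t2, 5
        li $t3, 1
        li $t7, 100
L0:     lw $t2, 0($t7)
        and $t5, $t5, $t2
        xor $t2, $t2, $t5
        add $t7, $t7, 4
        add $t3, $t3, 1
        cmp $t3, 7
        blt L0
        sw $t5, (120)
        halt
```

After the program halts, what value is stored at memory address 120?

4

after li $t5, 5: $t5=5
after li $t2, 5: $t2=5
after li $t3, 1: $t3=1
after li $t7, 100: $t7=100
after lw $t2, 0($t7): $t2=M[100]=-3
after and $t5, $t5, $t2: $t5=5&(-3)=5
after xor $t2, $t2, $t5: $t2=(-3)^5=-8
after add $t7, $t7, 4: $t7=100+4=104
after add $t3, $t3, 1: $t3=1+1=2
cmp $t3, 7  (cmp 2,7)
blt L0: taken
after lw $t2, 0($t7): $t2=M[104]=30
after and $t5, $t5, $t2: $t5=5&30=4
after xor $t2, $t2, $t5: $t2=30^4=26
after add $t7, $t7, 4: $t7=104+4=108
after add $t3, $t3, 1: $t3=2+1=3
cmp $t3, 7  (cmp 3,7)
blt L0: taken
after lw $t2, 0($t7): $t2=M[108]=6
after and $t5, $t5, $t2: $t5=4&6=4
after xor $t2, $t2, $t5: $t2=6^4=2
after add $t7, $t7, 4: $t7=108+4=112
after add $t3, $t3, 1: $t3=3+1=4
cmp $t3, 7  (cmp 4,7)
blt L0: taken
after lw $t2, 0($t7): $t2=M[112]=-2
after and $t5, $t5, $t2: $t5=4&(-2)=4
after xor $t2, $t2, $t5: $t2=(-2)^4=-6
after add $t7, $t7, 4: $t7=112+4=116
after add $t3, $t3, 1: $t3=4+1=5
cmp $t3, 7  (cmp 5,7)
blt L0: taken
after lw $t2, 0($t7): $t2=M[116]=-3
after and $t5, $t5, $t2: $t5=4&(-3)=4
after xor $t2, $t2, $t5: $t2=(-3)^4=-7
after add $t7, $t7, 4: $t7=116+4=120
after add $t3, $t3, 1: $t3=5+1=6
cmp $t3, 7  (cmp 6,7)
blt L0: taken
after lw $t2, 0($t7): $t2=M[120]=12
after and $t5, $t5, $t2: $t5=4&12=4
after xor $t2, $t2, $t5: $t2=12^4=8
after add $t7, $t7, 4: $t7=120+4=124
after add $t3, $t3, 1: $t3=6+1=7
cmp $t3, 7  (cmp 7,7)
blt L0: not taken
sw $t5, (120) → M[120]=4
halt.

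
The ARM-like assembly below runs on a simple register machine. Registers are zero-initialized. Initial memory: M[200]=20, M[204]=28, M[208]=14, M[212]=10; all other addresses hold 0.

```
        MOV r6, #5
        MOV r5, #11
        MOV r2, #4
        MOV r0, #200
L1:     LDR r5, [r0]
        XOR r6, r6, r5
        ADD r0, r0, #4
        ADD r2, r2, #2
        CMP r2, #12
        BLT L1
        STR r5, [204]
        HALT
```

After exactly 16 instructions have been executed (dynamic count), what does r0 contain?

208

after MOV r6, #5: r6=5
after MOV r5, #11: r5=11
after MOV r2, #4: r2=4
after MOV r0, #200: r0=200
after LDR r5, [r0]: r5=M[200]=20
after XOR r6, r6, r5: r6=5^20=17
after ADD r0, r0, #4: r0=200+4=204
after ADD r2, r2, #2: r2=4+2=6
CMP r2, #12  (cmp 6,12)
BLT L1: taken
after LDR r5, [r0]: r5=M[204]=28
after XOR r6, r6, r5: r6=17^28=13
after ADD r0, r0, #4: r0=204+4=208
after ADD r2, r2, #2: r2=6+2=8
CMP r2, #12  (cmp 8,12)
BLT L1: taken
After step 16: r0 = 208.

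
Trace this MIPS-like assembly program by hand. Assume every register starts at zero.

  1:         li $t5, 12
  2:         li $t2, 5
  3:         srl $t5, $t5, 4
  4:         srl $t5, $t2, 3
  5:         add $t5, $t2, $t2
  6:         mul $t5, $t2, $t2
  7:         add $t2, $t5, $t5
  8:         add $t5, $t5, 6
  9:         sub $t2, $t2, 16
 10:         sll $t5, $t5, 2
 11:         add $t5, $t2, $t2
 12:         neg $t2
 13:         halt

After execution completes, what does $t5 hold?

after li $t5, 12: $t5=12
after li $t2, 5: $t2=5
after srl $t5, $t5, 4: $t5=12>>4=0
after srl $t5, $t2, 3: $t5=5>>3=0
after add $t5, $t2, $t2: $t5=5+5=10
after mul $t5, $t2, $t2: $t5=5*5=25
after add $t2, $t5, $t5: $t2=25+25=50
after add $t5, $t5, 6: $t5=25+6=31
after sub $t2, $t2, 16: $t2=50-16=34
after sll $t5, $t5, 2: $t5=31<<2=124
after add $t5, $t2, $t2: $t5=34+34=68
after neg $t2: $t2=-(34)=-34
halt.

68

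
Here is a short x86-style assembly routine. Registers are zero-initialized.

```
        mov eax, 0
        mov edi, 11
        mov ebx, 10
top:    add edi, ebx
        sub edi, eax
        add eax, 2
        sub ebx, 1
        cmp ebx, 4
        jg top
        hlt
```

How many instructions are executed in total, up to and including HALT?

eax=0
edi=11
ebx=10
edi=11+10=21
edi=21-0=21
eax=0+2=2
ebx=10-1=9
cmp ebx, 4  (cmp 9,4)
jg top: taken
edi=21+9=30
edi=30-2=28
eax=2+2=4
ebx=9-1=8
cmp ebx, 4  (cmp 8,4)
jg top: taken
edi=28+8=36
edi=36-4=32
eax=4+2=6
ebx=8-1=7
cmp ebx, 4  (cmp 7,4)
jg top: taken
edi=32+7=39
edi=39-6=33
eax=6+2=8
ebx=7-1=6
cmp ebx, 4  (cmp 6,4)
jg top: taken
edi=33+6=39
edi=39-8=31
eax=8+2=10
ebx=6-1=5
cmp ebx, 4  (cmp 5,4)
jg top: taken
edi=31+5=36
edi=36-10=26
eax=10+2=12
ebx=5-1=4
cmp ebx, 4  (cmp 4,4)
jg top: not taken
halt.
Total executed instructions: 40.

40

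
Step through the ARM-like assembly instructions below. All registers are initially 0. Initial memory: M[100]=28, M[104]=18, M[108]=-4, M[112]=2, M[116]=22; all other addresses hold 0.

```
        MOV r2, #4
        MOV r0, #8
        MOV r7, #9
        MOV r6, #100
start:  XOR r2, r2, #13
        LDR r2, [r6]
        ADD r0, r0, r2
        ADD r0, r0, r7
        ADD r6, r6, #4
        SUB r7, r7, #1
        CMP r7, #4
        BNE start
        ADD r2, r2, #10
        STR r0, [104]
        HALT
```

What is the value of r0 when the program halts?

MOV r2, #4 → r2=4
MOV r0, #8 → r0=8
MOV r7, #9 → r7=9
MOV r6, #100 → r6=100
XOR r2, r2, #13 → r2=4^13=9
LDR r2, [r6] → r2=M[100]=28
ADD r0, r0, r2 → r0=8+28=36
ADD r0, r0, r7 → r0=36+9=45
ADD r6, r6, #4 → r6=100+4=104
SUB r7, r7, #1 → r7=9-1=8
CMP r7, #4  (cmp 8,4)
BNE start: taken
XOR r2, r2, #13 → r2=28^13=17
LDR r2, [r6] → r2=M[104]=18
ADD r0, r0, r2 → r0=45+18=63
ADD r0, r0, r7 → r0=63+8=71
ADD r6, r6, #4 → r6=104+4=108
SUB r7, r7, #1 → r7=8-1=7
CMP r7, #4  (cmp 7,4)
BNE start: taken
XOR r2, r2, #13 → r2=18^13=31
LDR r2, [r6] → r2=M[108]=-4
ADD r0, r0, r2 → r0=71+(-4)=67
ADD r0, r0, r7 → r0=67+7=74
ADD r6, r6, #4 → r6=108+4=112
SUB r7, r7, #1 → r7=7-1=6
CMP r7, #4  (cmp 6,4)
BNE start: taken
XOR r2, r2, #13 → r2=(-4)^13=-15
LDR r2, [r6] → r2=M[112]=2
ADD r0, r0, r2 → r0=74+2=76
ADD r0, r0, r7 → r0=76+6=82
ADD r6, r6, #4 → r6=112+4=116
SUB r7, r7, #1 → r7=6-1=5
CMP r7, #4  (cmp 5,4)
BNE start: taken
XOR r2, r2, #13 → r2=2^13=15
LDR r2, [r6] → r2=M[116]=22
ADD r0, r0, r2 → r0=82+22=104
ADD r0, r0, r7 → r0=104+5=109
ADD r6, r6, #4 → r6=116+4=120
SUB r7, r7, #1 → r7=5-1=4
CMP r7, #4  (cmp 4,4)
BNE start: not taken
ADD r2, r2, #10 → r2=22+10=32
STR r0, [104] → M[104]=109
halt.

109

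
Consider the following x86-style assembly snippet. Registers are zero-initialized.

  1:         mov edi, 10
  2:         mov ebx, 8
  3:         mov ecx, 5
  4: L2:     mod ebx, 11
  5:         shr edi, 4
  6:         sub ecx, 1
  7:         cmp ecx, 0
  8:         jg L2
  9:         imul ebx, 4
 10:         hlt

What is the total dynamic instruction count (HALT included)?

after mov edi, 10: edi=10
after mov ebx, 8: ebx=8
after mov ecx, 5: ecx=5
after mod ebx, 11: ebx=8%11=8
after shr edi, 4: edi=10>>4=0
after sub ecx, 1: ecx=5-1=4
cmp ecx, 0  (cmp 4,0)
jg L2: taken
after mod ebx, 11: ebx=8%11=8
after shr edi, 4: edi=0>>4=0
after sub ecx, 1: ecx=4-1=3
cmp ecx, 0  (cmp 3,0)
jg L2: taken
after mod ebx, 11: ebx=8%11=8
after shr edi, 4: edi=0>>4=0
after sub ecx, 1: ecx=3-1=2
cmp ecx, 0  (cmp 2,0)
jg L2: taken
after mod ebx, 11: ebx=8%11=8
after shr edi, 4: edi=0>>4=0
after sub ecx, 1: ecx=2-1=1
cmp ecx, 0  (cmp 1,0)
jg L2: taken
after mod ebx, 11: ebx=8%11=8
after shr edi, 4: edi=0>>4=0
after sub ecx, 1: ecx=1-1=0
cmp ecx, 0  (cmp 0,0)
jg L2: not taken
after imul ebx, 4: ebx=8*4=32
halt.
Total executed instructions: 30.

30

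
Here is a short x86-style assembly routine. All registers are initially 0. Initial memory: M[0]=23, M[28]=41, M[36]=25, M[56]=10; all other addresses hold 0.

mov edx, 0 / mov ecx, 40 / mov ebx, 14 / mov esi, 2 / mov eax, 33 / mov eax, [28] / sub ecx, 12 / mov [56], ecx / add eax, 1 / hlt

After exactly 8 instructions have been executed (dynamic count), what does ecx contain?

edx=0
ecx=40
ebx=14
esi=2
eax=33
eax=M[28]=41
ecx=40-12=28
mov [56], ecx → M[56]=28
After step 8: ecx = 28.

28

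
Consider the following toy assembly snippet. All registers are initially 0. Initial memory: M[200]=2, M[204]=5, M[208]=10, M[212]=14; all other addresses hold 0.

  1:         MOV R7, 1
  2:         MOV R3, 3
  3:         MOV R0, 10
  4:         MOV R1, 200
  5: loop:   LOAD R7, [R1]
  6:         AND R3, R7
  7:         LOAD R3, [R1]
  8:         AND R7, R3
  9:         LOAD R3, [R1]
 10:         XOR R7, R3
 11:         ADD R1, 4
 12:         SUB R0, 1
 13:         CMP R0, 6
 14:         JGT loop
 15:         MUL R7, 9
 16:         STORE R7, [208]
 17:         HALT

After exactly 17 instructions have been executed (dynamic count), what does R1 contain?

204

MOV R7, 1 → R7=1
MOV R3, 3 → R3=3
MOV R0, 10 → R0=10
MOV R1, 200 → R1=200
LOAD R7, [R1] → R7=M[200]=2
AND R3, R7 → R3=3&2=2
LOAD R3, [R1] → R3=M[200]=2
AND R7, R3 → R7=2&2=2
LOAD R3, [R1] → R3=M[200]=2
XOR R7, R3 → R7=2^2=0
ADD R1, 4 → R1=200+4=204
SUB R0, 1 → R0=10-1=9
CMP R0, 6  (cmp 9,6)
JGT loop: taken
LOAD R7, [R1] → R7=M[204]=5
AND R3, R7 → R3=2&5=0
LOAD R3, [R1] → R3=M[204]=5
After step 17: R1 = 204.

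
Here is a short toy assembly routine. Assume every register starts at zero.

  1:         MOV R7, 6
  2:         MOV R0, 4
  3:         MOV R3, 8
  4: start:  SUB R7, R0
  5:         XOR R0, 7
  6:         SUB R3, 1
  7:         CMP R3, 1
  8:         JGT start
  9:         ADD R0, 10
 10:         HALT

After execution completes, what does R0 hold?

MOV R7, 6 → R7=6
MOV R0, 4 → R0=4
MOV R3, 8 → R3=8
SUB R7, R0 → R7=6-4=2
XOR R0, 7 → R0=4^7=3
SUB R3, 1 → R3=8-1=7
CMP R3, 1  (cmp 7,1)
JGT start: taken
SUB R7, R0 → R7=2-3=-1
XOR R0, 7 → R0=3^7=4
SUB R3, 1 → R3=7-1=6
CMP R3, 1  (cmp 6,1)
JGT start: taken
SUB R7, R0 → R7=(-1)-4=-5
XOR R0, 7 → R0=4^7=3
SUB R3, 1 → R3=6-1=5
CMP R3, 1  (cmp 5,1)
JGT start: taken
SUB R7, R0 → R7=(-5)-3=-8
XOR R0, 7 → R0=3^7=4
SUB R3, 1 → R3=5-1=4
CMP R3, 1  (cmp 4,1)
JGT start: taken
SUB R7, R0 → R7=(-8)-4=-12
XOR R0, 7 → R0=4^7=3
SUB R3, 1 → R3=4-1=3
CMP R3, 1  (cmp 3,1)
JGT start: taken
SUB R7, R0 → R7=(-12)-3=-15
XOR R0, 7 → R0=3^7=4
SUB R3, 1 → R3=3-1=2
CMP R3, 1  (cmp 2,1)
JGT start: taken
SUB R7, R0 → R7=(-15)-4=-19
XOR R0, 7 → R0=4^7=3
SUB R3, 1 → R3=2-1=1
CMP R3, 1  (cmp 1,1)
JGT start: not taken
ADD R0, 10 → R0=3+10=13
halt.

13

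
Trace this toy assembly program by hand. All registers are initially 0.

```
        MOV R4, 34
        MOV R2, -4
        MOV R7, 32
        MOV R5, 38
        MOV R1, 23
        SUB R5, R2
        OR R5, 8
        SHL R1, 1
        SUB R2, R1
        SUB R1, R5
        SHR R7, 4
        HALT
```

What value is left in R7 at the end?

2

after MOV R4, 34: R4=34
after MOV R2, -4: R2=-4
after MOV R7, 32: R7=32
after MOV R5, 38: R5=38
after MOV R1, 23: R1=23
after SUB R5, R2: R5=38-(-4)=42
after OR R5, 8: R5=42|8=42
after SHL R1, 1: R1=23<<1=46
after SUB R2, R1: R2=(-4)-46=-50
after SUB R1, R5: R1=46-42=4
after SHR R7, 4: R7=32>>4=2
halt.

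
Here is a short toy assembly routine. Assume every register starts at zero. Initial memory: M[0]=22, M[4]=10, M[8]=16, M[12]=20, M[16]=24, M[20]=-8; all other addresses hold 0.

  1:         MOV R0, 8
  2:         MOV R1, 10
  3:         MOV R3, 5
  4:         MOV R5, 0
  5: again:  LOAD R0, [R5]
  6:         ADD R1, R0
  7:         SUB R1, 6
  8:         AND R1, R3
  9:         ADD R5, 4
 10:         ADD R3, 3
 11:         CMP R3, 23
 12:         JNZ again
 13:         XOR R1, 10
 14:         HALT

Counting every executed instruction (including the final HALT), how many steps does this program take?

54

after MOV R0, 8: R0=8
after MOV R1, 10: R1=10
after MOV R3, 5: R3=5
after MOV R5, 0: R5=0
after LOAD R0, [R5]: R0=M[0]=22
after ADD R1, R0: R1=10+22=32
after SUB R1, 6: R1=32-6=26
after AND R1, R3: R1=26&5=0
after ADD R5, 4: R5=0+4=4
after ADD R3, 3: R3=5+3=8
CMP R3, 23  (cmp 8,23)
JNZ again: taken
after LOAD R0, [R5]: R0=M[4]=10
after ADD R1, R0: R1=0+10=10
after SUB R1, 6: R1=10-6=4
after AND R1, R3: R1=4&8=0
after ADD R5, 4: R5=4+4=8
after ADD R3, 3: R3=8+3=11
CMP R3, 23  (cmp 11,23)
JNZ again: taken
after LOAD R0, [R5]: R0=M[8]=16
after ADD R1, R0: R1=0+16=16
after SUB R1, 6: R1=16-6=10
after AND R1, R3: R1=10&11=10
after ADD R5, 4: R5=8+4=12
after ADD R3, 3: R3=11+3=14
CMP R3, 23  (cmp 14,23)
JNZ again: taken
after LOAD R0, [R5]: R0=M[12]=20
after ADD R1, R0: R1=10+20=30
after SUB R1, 6: R1=30-6=24
after AND R1, R3: R1=24&14=8
after ADD R5, 4: R5=12+4=16
after ADD R3, 3: R3=14+3=17
CMP R3, 23  (cmp 17,23)
JNZ again: taken
after LOAD R0, [R5]: R0=M[16]=24
after ADD R1, R0: R1=8+24=32
after SUB R1, 6: R1=32-6=26
after AND R1, R3: R1=26&17=16
after ADD R5, 4: R5=16+4=20
after ADD R3, 3: R3=17+3=20
CMP R3, 23  (cmp 20,23)
JNZ again: taken
after LOAD R0, [R5]: R0=M[20]=-8
after ADD R1, R0: R1=16+(-8)=8
after SUB R1, 6: R1=8-6=2
after AND R1, R3: R1=2&20=0
after ADD R5, 4: R5=20+4=24
after ADD R3, 3: R3=20+3=23
CMP R3, 23  (cmp 23,23)
JNZ again: not taken
after XOR R1, 10: R1=0^10=10
halt.
Total executed instructions: 54.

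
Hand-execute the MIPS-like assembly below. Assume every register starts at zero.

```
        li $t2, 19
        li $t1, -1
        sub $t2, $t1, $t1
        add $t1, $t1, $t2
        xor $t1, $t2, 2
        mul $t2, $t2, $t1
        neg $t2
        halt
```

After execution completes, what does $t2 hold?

li $t2, 19 → $t2=19
li $t1, -1 → $t1=-1
sub $t2, $t1, $t1 → $t2=(-1)-(-1)=0
add $t1, $t1, $t2 → $t1=(-1)+0=-1
xor $t1, $t2, 2 → $t1=0^2=2
mul $t2, $t2, $t1 → $t2=0*2=0
neg $t2 → $t2=-(0)=0
halt.

0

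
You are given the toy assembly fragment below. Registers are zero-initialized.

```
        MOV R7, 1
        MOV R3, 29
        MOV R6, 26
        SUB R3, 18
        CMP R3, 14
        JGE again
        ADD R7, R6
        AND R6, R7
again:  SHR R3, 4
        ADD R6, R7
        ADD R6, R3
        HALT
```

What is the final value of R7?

27

R7=1
R3=29
R6=26
R3=29-18=11
CMP R3, 14  (cmp 11,14)
JGE again: not taken
R7=1+26=27
R6=26&27=26
R3=11>>4=0
R6=26+27=53
R6=53+0=53
halt.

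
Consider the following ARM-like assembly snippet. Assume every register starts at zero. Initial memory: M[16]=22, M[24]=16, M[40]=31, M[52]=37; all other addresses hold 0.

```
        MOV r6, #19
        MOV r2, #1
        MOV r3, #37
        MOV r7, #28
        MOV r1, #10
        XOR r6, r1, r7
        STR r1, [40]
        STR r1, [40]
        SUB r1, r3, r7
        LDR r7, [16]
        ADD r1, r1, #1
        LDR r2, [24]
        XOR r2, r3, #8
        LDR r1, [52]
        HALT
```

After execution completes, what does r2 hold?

MOV r6, #19 → r6=19
MOV r2, #1 → r2=1
MOV r3, #37 → r3=37
MOV r7, #28 → r7=28
MOV r1, #10 → r1=10
XOR r6, r1, r7 → r6=10^28=22
STR r1, [40] → M[40]=10
STR r1, [40] → M[40]=10
SUB r1, r3, r7 → r1=37-28=9
LDR r7, [16] → r7=M[16]=22
ADD r1, r1, #1 → r1=9+1=10
LDR r2, [24] → r2=M[24]=16
XOR r2, r3, #8 → r2=37^8=45
LDR r1, [52] → r1=M[52]=37
halt.

45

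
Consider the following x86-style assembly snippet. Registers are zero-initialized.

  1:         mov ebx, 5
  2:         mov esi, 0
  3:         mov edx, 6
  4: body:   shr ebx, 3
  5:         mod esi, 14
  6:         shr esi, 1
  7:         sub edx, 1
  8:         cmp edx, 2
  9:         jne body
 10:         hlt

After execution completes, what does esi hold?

after mov ebx, 5: ebx=5
after mov esi, 0: esi=0
after mov edx, 6: edx=6
after shr ebx, 3: ebx=5>>3=0
after mod esi, 14: esi=0%14=0
after shr esi, 1: esi=0>>1=0
after sub edx, 1: edx=6-1=5
cmp edx, 2  (cmp 5,2)
jne body: taken
after shr ebx, 3: ebx=0>>3=0
after mod esi, 14: esi=0%14=0
after shr esi, 1: esi=0>>1=0
after sub edx, 1: edx=5-1=4
cmp edx, 2  (cmp 4,2)
jne body: taken
after shr ebx, 3: ebx=0>>3=0
after mod esi, 14: esi=0%14=0
after shr esi, 1: esi=0>>1=0
after sub edx, 1: edx=4-1=3
cmp edx, 2  (cmp 3,2)
jne body: taken
after shr ebx, 3: ebx=0>>3=0
after mod esi, 14: esi=0%14=0
after shr esi, 1: esi=0>>1=0
after sub edx, 1: edx=3-1=2
cmp edx, 2  (cmp 2,2)
jne body: not taken
halt.

0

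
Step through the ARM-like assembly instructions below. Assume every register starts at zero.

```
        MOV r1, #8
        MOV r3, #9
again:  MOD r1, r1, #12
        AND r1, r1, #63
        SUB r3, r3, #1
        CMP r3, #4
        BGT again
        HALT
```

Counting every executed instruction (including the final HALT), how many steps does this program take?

28

MOV r1, #8 → r1=8
MOV r3, #9 → r3=9
MOD r1, r1, #12 → r1=8%12=8
AND r1, r1, #63 → r1=8&63=8
SUB r3, r3, #1 → r3=9-1=8
CMP r3, #4  (cmp 8,4)
BGT again: taken
MOD r1, r1, #12 → r1=8%12=8
AND r1, r1, #63 → r1=8&63=8
SUB r3, r3, #1 → r3=8-1=7
CMP r3, #4  (cmp 7,4)
BGT again: taken
MOD r1, r1, #12 → r1=8%12=8
AND r1, r1, #63 → r1=8&63=8
SUB r3, r3, #1 → r3=7-1=6
CMP r3, #4  (cmp 6,4)
BGT again: taken
MOD r1, r1, #12 → r1=8%12=8
AND r1, r1, #63 → r1=8&63=8
SUB r3, r3, #1 → r3=6-1=5
CMP r3, #4  (cmp 5,4)
BGT again: taken
MOD r1, r1, #12 → r1=8%12=8
AND r1, r1, #63 → r1=8&63=8
SUB r3, r3, #1 → r3=5-1=4
CMP r3, #4  (cmp 4,4)
BGT again: not taken
halt.
Total executed instructions: 28.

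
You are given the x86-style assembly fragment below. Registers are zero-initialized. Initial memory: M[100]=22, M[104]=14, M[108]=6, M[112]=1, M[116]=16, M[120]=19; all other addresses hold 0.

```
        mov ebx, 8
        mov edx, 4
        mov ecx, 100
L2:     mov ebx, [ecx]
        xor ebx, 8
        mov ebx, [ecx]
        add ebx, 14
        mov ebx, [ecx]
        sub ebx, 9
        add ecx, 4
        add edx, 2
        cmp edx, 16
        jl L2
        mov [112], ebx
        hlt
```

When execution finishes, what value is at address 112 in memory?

10

ebx=8
edx=4
ecx=100
ebx=M[100]=22
ebx=22^8=30
ebx=M[100]=22
ebx=22+14=36
ebx=M[100]=22
ebx=22-9=13
ecx=100+4=104
edx=4+2=6
cmp edx, 16  (cmp 6,16)
jl L2: taken
ebx=M[104]=14
ebx=14^8=6
ebx=M[104]=14
ebx=14+14=28
ebx=M[104]=14
ebx=14-9=5
ecx=104+4=108
edx=6+2=8
cmp edx, 16  (cmp 8,16)
jl L2: taken
ebx=M[108]=6
ebx=6^8=14
ebx=M[108]=6
ebx=6+14=20
ebx=M[108]=6
ebx=6-9=-3
ecx=108+4=112
edx=8+2=10
cmp edx, 16  (cmp 10,16)
jl L2: taken
ebx=M[112]=1
ebx=1^8=9
ebx=M[112]=1
ebx=1+14=15
ebx=M[112]=1
ebx=1-9=-8
ecx=112+4=116
edx=10+2=12
cmp edx, 16  (cmp 12,16)
jl L2: taken
ebx=M[116]=16
ebx=16^8=24
ebx=M[116]=16
ebx=16+14=30
ebx=M[116]=16
ebx=16-9=7
ecx=116+4=120
edx=12+2=14
cmp edx, 16  (cmp 14,16)
jl L2: taken
ebx=M[120]=19
ebx=19^8=27
ebx=M[120]=19
ebx=19+14=33
ebx=M[120]=19
ebx=19-9=10
ecx=120+4=124
edx=14+2=16
cmp edx, 16  (cmp 16,16)
jl L2: not taken
mov [112], ebx → M[112]=10
halt.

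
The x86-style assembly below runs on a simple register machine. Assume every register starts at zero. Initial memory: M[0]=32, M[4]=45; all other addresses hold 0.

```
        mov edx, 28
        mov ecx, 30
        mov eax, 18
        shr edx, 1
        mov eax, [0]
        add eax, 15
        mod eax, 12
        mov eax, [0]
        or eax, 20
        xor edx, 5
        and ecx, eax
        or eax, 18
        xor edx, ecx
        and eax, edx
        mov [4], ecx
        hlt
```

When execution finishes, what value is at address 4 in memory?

edx=28
ecx=30
eax=18
edx=28>>1=14
eax=M[0]=32
eax=32+15=47
eax=47%12=11
eax=M[0]=32
eax=32|20=52
edx=14^5=11
ecx=30&52=20
eax=52|18=54
edx=11^20=31
eax=54&31=22
mov [4], ecx → M[4]=20
halt.

20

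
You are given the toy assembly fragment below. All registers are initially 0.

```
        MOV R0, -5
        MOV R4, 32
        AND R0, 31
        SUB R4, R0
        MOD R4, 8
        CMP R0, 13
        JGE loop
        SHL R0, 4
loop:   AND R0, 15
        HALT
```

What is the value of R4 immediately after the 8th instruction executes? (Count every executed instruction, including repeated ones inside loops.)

after MOV R0, -5: R0=-5
after MOV R4, 32: R4=32
after AND R0, 31: R0=(-5)&31=27
after SUB R4, R0: R4=32-27=5
after MOD R4, 8: R4=5%8=5
CMP R0, 13  (cmp 27,13)
JGE loop: taken
after AND R0, 15: R0=27&15=11
After step 8: R4 = 5.

5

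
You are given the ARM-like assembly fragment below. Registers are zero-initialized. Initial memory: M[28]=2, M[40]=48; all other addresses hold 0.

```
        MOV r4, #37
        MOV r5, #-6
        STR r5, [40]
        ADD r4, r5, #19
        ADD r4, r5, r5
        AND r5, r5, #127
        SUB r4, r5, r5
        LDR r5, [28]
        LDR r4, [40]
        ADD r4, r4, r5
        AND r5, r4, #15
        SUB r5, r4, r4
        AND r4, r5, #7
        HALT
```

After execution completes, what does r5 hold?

MOV r4, #37 → r4=37
MOV r5, #-6 → r5=-6
STR r5, [40] → M[40]=-6
ADD r4, r5, #19 → r4=(-6)+19=13
ADD r4, r5, r5 → r4=(-6)+(-6)=-12
AND r5, r5, #127 → r5=(-6)&127=122
SUB r4, r5, r5 → r4=122-122=0
LDR r5, [28] → r5=M[28]=2
LDR r4, [40] → r4=M[40]=-6
ADD r4, r4, r5 → r4=(-6)+2=-4
AND r5, r4, #15 → r5=(-4)&15=12
SUB r5, r4, r4 → r5=(-4)-(-4)=0
AND r4, r5, #7 → r4=0&7=0
halt.

0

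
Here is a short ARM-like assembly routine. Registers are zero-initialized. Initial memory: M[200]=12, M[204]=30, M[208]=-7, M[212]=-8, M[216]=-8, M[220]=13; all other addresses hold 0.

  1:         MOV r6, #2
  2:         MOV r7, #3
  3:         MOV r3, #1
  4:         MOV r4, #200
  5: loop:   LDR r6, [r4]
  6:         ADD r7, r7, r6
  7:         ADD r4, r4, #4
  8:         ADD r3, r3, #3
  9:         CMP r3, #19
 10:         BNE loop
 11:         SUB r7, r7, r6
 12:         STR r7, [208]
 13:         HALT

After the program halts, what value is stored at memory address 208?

r6=2
r7=3
r3=1
r4=200
r6=M[200]=12
r7=3+12=15
r4=200+4=204
r3=1+3=4
CMP r3, #19  (cmp 4,19)
BNE loop: taken
r6=M[204]=30
r7=15+30=45
r4=204+4=208
r3=4+3=7
CMP r3, #19  (cmp 7,19)
BNE loop: taken
r6=M[208]=-7
r7=45+(-7)=38
r4=208+4=212
r3=7+3=10
CMP r3, #19  (cmp 10,19)
BNE loop: taken
r6=M[212]=-8
r7=38+(-8)=30
r4=212+4=216
r3=10+3=13
CMP r3, #19  (cmp 13,19)
BNE loop: taken
r6=M[216]=-8
r7=30+(-8)=22
r4=216+4=220
r3=13+3=16
CMP r3, #19  (cmp 16,19)
BNE loop: taken
r6=M[220]=13
r7=22+13=35
r4=220+4=224
r3=16+3=19
CMP r3, #19  (cmp 19,19)
BNE loop: not taken
r7=35-13=22
STR r7, [208] → M[208]=22
halt.

22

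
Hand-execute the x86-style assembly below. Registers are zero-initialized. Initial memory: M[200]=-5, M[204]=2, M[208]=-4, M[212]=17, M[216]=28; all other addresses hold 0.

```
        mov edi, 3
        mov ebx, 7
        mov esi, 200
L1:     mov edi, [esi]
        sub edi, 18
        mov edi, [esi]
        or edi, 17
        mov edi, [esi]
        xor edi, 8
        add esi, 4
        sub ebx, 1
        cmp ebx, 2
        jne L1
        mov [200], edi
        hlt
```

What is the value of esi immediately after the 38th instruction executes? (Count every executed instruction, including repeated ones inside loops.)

212

edi=3
ebx=7
esi=200
edi=M[200]=-5
edi=(-5)-18=-23
edi=M[200]=-5
edi=(-5)|17=-5
edi=M[200]=-5
edi=(-5)^8=-13
esi=200+4=204
ebx=7-1=6
cmp ebx, 2  (cmp 6,2)
jne L1: taken
edi=M[204]=2
edi=2-18=-16
edi=M[204]=2
edi=2|17=19
edi=M[204]=2
edi=2^8=10
esi=204+4=208
ebx=6-1=5
cmp ebx, 2  (cmp 5,2)
jne L1: taken
edi=M[208]=-4
edi=(-4)-18=-22
edi=M[208]=-4
edi=(-4)|17=-3
edi=M[208]=-4
edi=(-4)^8=-12
esi=208+4=212
ebx=5-1=4
cmp ebx, 2  (cmp 4,2)
jne L1: taken
edi=M[212]=17
edi=17-18=-1
edi=M[212]=17
edi=17|17=17
edi=M[212]=17
After step 38: esi = 212.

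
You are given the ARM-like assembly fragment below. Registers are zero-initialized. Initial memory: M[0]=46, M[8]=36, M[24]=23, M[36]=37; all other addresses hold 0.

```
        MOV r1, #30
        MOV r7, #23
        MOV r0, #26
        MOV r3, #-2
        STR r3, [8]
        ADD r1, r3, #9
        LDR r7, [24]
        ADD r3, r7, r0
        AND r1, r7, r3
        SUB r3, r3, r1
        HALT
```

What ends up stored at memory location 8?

-2

after MOV r1, #30: r1=30
after MOV r7, #23: r7=23
after MOV r0, #26: r0=26
after MOV r3, #-2: r3=-2
STR r3, [8] → M[8]=-2
after ADD r1, r3, #9: r1=(-2)+9=7
after LDR r7, [24]: r7=M[24]=23
after ADD r3, r7, r0: r3=23+26=49
after AND r1, r7, r3: r1=23&49=17
after SUB r3, r3, r1: r3=49-17=32
halt.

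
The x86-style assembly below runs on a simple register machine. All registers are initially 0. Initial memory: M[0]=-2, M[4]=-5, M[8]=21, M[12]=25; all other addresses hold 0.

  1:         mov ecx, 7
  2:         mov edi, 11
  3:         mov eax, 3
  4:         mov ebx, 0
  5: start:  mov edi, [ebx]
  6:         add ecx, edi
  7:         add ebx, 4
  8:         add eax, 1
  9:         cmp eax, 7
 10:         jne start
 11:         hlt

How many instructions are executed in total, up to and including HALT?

after mov ecx, 7: ecx=7
after mov edi, 11: edi=11
after mov eax, 3: eax=3
after mov ebx, 0: ebx=0
after mov edi, [ebx]: edi=M[0]=-2
after add ecx, edi: ecx=7+(-2)=5
after add ebx, 4: ebx=0+4=4
after add eax, 1: eax=3+1=4
cmp eax, 7  (cmp 4,7)
jne start: taken
after mov edi, [ebx]: edi=M[4]=-5
after add ecx, edi: ecx=5+(-5)=0
after add ebx, 4: ebx=4+4=8
after add eax, 1: eax=4+1=5
cmp eax, 7  (cmp 5,7)
jne start: taken
after mov edi, [ebx]: edi=M[8]=21
after add ecx, edi: ecx=0+21=21
after add ebx, 4: ebx=8+4=12
after add eax, 1: eax=5+1=6
cmp eax, 7  (cmp 6,7)
jne start: taken
after mov edi, [ebx]: edi=M[12]=25
after add ecx, edi: ecx=21+25=46
after add ebx, 4: ebx=12+4=16
after add eax, 1: eax=6+1=7
cmp eax, 7  (cmp 7,7)
jne start: not taken
halt.
Total executed instructions: 29.

29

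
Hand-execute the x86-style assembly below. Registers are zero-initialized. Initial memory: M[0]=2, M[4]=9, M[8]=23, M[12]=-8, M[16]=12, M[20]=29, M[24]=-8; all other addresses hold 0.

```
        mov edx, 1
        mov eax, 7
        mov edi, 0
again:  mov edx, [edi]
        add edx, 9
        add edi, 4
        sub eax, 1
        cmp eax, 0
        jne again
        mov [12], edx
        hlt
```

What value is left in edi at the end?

edx=1
eax=7
edi=0
edx=M[0]=2
edx=2+9=11
edi=0+4=4
eax=7-1=6
cmp eax, 0  (cmp 6,0)
jne again: taken
edx=M[4]=9
edx=9+9=18
edi=4+4=8
eax=6-1=5
cmp eax, 0  (cmp 5,0)
jne again: taken
edx=M[8]=23
edx=23+9=32
edi=8+4=12
eax=5-1=4
cmp eax, 0  (cmp 4,0)
jne again: taken
edx=M[12]=-8
edx=(-8)+9=1
edi=12+4=16
eax=4-1=3
cmp eax, 0  (cmp 3,0)
jne again: taken
edx=M[16]=12
edx=12+9=21
edi=16+4=20
eax=3-1=2
cmp eax, 0  (cmp 2,0)
jne again: taken
edx=M[20]=29
edx=29+9=38
edi=20+4=24
eax=2-1=1
cmp eax, 0  (cmp 1,0)
jne again: taken
edx=M[24]=-8
edx=(-8)+9=1
edi=24+4=28
eax=1-1=0
cmp eax, 0  (cmp 0,0)
jne again: not taken
mov [12], edx → M[12]=1
halt.

28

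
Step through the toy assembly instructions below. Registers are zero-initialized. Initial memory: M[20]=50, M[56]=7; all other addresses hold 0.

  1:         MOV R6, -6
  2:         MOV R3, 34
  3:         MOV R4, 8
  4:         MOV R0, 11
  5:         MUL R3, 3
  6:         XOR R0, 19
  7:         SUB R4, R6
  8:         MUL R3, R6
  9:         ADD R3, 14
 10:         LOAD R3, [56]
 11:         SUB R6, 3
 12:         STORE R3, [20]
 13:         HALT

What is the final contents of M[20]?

7

after MOV R6, -6: R6=-6
after MOV R3, 34: R3=34
after MOV R4, 8: R4=8
after MOV R0, 11: R0=11
after MUL R3, 3: R3=34*3=102
after XOR R0, 19: R0=11^19=24
after SUB R4, R6: R4=8-(-6)=14
after MUL R3, R6: R3=102*(-6)=-612
after ADD R3, 14: R3=(-612)+14=-598
after LOAD R3, [56]: R3=M[56]=7
after SUB R6, 3: R6=(-6)-3=-9
STORE R3, [20] → M[20]=7
halt.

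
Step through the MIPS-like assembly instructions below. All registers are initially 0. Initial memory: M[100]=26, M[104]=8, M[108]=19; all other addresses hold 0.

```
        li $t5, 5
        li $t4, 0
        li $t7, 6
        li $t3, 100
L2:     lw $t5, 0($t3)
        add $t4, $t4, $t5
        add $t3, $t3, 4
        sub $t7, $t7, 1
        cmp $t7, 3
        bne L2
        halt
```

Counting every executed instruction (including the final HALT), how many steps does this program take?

23

li $t5, 5 → $t5=5
li $t4, 0 → $t4=0
li $t7, 6 → $t7=6
li $t3, 100 → $t3=100
lw $t5, 0($t3) → $t5=M[100]=26
add $t4, $t4, $t5 → $t4=0+26=26
add $t3, $t3, 4 → $t3=100+4=104
sub $t7, $t7, 1 → $t7=6-1=5
cmp $t7, 3  (cmp 5,3)
bne L2: taken
lw $t5, 0($t3) → $t5=M[104]=8
add $t4, $t4, $t5 → $t4=26+8=34
add $t3, $t3, 4 → $t3=104+4=108
sub $t7, $t7, 1 → $t7=5-1=4
cmp $t7, 3  (cmp 4,3)
bne L2: taken
lw $t5, 0($t3) → $t5=M[108]=19
add $t4, $t4, $t5 → $t4=34+19=53
add $t3, $t3, 4 → $t3=108+4=112
sub $t7, $t7, 1 → $t7=4-1=3
cmp $t7, 3  (cmp 3,3)
bne L2: not taken
halt.
Total executed instructions: 23.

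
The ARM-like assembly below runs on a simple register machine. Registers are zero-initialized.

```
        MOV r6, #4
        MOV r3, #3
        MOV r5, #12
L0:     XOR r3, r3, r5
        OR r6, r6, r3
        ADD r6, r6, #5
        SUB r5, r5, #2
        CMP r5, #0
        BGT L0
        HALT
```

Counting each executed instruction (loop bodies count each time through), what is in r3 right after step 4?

MOV r6, #4 → r6=4
MOV r3, #3 → r3=3
MOV r5, #12 → r5=12
XOR r3, r3, r5 → r3=3^12=15
After step 4: r3 = 15.

15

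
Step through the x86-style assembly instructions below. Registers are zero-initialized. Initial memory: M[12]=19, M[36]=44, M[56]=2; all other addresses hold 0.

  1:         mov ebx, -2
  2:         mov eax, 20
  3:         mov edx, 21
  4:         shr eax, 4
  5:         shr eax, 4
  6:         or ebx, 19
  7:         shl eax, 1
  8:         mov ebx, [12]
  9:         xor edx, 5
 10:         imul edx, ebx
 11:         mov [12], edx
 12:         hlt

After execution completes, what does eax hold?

0

after mov ebx, -2: ebx=-2
after mov eax, 20: eax=20
after mov edx, 21: edx=21
after shr eax, 4: eax=20>>4=1
after shr eax, 4: eax=1>>4=0
after or ebx, 19: ebx=(-2)|19=-1
after shl eax, 1: eax=0<<1=0
after mov ebx, [12]: ebx=M[12]=19
after xor edx, 5: edx=21^5=16
after imul edx, ebx: edx=16*19=304
mov [12], edx → M[12]=304
halt.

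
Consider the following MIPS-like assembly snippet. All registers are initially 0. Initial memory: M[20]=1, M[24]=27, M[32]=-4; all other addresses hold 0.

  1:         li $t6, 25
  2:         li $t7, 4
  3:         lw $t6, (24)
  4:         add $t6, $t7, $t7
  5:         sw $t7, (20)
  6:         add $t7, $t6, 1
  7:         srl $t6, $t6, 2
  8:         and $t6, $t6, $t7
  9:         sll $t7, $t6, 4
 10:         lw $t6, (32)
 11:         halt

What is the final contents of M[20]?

4

li $t6, 25 → $t6=25
li $t7, 4 → $t7=4
lw $t6, (24) → $t6=M[24]=27
add $t6, $t7, $t7 → $t6=4+4=8
sw $t7, (20) → M[20]=4
add $t7, $t6, 1 → $t7=8+1=9
srl $t6, $t6, 2 → $t6=8>>2=2
and $t6, $t6, $t7 → $t6=2&9=0
sll $t7, $t6, 4 → $t7=0<<4=0
lw $t6, (32) → $t6=M[32]=-4
halt.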